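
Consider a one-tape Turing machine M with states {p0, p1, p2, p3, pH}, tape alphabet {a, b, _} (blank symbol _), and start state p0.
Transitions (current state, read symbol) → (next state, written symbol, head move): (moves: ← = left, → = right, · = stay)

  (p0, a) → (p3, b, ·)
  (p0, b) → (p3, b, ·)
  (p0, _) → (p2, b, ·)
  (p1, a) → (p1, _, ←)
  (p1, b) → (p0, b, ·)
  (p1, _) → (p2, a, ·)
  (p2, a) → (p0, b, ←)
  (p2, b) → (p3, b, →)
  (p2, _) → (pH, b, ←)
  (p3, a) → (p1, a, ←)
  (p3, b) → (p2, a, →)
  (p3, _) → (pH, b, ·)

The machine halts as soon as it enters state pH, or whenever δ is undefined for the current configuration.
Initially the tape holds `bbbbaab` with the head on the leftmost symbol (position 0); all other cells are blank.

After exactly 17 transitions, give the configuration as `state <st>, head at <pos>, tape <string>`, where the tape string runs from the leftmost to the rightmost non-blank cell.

state=p0 head=0 tape=[b]bbbaab   (p0,b)→(p3,b,·)
state=p3 head=0 tape=[b]bbbaab   (p3,b)→(p2,a,→)
state=p2 head=1 tape=a[b]bbaab   (p2,b)→(p3,b,→)
state=p3 head=2 tape=ab[b]baab   (p3,b)→(p2,a,→)
state=p2 head=3 tape=aba[b]aab   (p2,b)→(p3,b,→)
state=p3 head=4 tape=abab[a]ab   (p3,a)→(p1,a,←)
state=p1 head=3 tape=aba[b]aab   (p1,b)→(p0,b,·)
state=p0 head=3 tape=aba[b]aab   (p0,b)→(p3,b,·)
state=p3 head=3 tape=aba[b]aab   (p3,b)→(p2,a,→)
state=p2 head=4 tape=abaa[a]ab   (p2,a)→(p0,b,←)
state=p0 head=3 tape=aba[a]bab   (p0,a)→(p3,b,·)
state=p3 head=3 tape=aba[b]bab   (p3,b)→(p2,a,→)
state=p2 head=4 tape=abaa[b]ab   (p2,b)→(p3,b,→)
state=p3 head=5 tape=abaab[a]b   (p3,a)→(p1,a,←)
state=p1 head=4 tape=abaa[b]ab   (p1,b)→(p0,b,·)
state=p0 head=4 tape=abaa[b]ab   (p0,b)→(p3,b,·)
state=p3 head=4 tape=abaa[b]ab   (p3,b)→(p2,a,→)
state=p2 head=5 tape=abaaa[a]b
After 17 steps: state p2, head at 5, tape abaaaab.

state p2, head at 5, tape abaaaab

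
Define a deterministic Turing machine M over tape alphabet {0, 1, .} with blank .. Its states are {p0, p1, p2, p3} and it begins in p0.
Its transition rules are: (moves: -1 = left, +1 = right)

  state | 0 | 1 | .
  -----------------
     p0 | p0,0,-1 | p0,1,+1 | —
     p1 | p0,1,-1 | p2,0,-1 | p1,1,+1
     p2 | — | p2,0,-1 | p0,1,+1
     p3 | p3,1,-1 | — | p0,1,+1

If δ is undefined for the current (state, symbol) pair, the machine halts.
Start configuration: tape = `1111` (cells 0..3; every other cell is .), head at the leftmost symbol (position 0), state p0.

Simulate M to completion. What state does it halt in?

p0

p0 | [1]111.   read 1 → write 1, move +1, go to p0
p0 | 1[1]11.   read 1 → write 1, move +1, go to p0
p0 | 11[1]1.   read 1 → write 1, move +1, go to p0
p0 | 111[1].   read 1 → write 1, move +1, go to p0
p0 | 1111[.]
No transition is defined for (p0, .); M halts in state p0.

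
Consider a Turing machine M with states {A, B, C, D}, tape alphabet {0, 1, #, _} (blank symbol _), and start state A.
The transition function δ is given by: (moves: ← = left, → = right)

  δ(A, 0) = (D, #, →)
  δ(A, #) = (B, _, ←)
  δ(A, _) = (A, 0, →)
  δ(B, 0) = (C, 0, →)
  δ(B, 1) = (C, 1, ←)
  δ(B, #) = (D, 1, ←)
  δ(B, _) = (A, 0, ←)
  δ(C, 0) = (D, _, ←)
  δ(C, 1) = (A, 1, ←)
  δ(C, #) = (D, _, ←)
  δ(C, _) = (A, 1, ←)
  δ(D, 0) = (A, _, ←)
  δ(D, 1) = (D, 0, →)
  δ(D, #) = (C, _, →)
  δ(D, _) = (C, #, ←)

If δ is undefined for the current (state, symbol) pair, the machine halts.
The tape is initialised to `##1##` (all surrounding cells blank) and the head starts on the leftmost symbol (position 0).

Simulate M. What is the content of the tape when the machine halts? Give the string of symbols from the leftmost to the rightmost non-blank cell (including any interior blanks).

00#001##

A | ___[#]#1##   read # → write _, move ←, go to B
B | __[_]_#1##   read _ → write 0, move ←, go to A
A | _[_]0_#1##   read _ → write 0, move →, go to A
A | _0[0]_#1##   read 0 → write #, move →, go to D
D | _0#[_]#1##   read _ → write #, move ←, go to C
C | _0[#]##1##   read # → write _, move ←, go to D
D | _[0]_##1##   read 0 → write _, move ←, go to A
A | [_]__##1##   read _ → write 0, move →, go to A
A | 0[_]_##1##   read _ → write 0, move →, go to A
A | 00[_]##1##   read _ → write 0, move →, go to A
A | 000[#]#1##   read # → write _, move ←, go to B
B | 00[0]_#1##   read 0 → write 0, move →, go to C
C | 000[_]#1##   read _ → write 1, move ←, go to A
A | 00[0]1#1##   read 0 → write #, move →, go to D
D | 00#[1]#1##   read 1 → write 0, move →, go to D
D | 00#0[#]1##   read # → write _, move →, go to C
C | 00#0_[1]##   read 1 → write 1, move ←, go to A
A | 00#0[_]1##   read _ → write 0, move →, go to A
A | 00#00[1]##
The non-blank tape span at halt is 00#001##.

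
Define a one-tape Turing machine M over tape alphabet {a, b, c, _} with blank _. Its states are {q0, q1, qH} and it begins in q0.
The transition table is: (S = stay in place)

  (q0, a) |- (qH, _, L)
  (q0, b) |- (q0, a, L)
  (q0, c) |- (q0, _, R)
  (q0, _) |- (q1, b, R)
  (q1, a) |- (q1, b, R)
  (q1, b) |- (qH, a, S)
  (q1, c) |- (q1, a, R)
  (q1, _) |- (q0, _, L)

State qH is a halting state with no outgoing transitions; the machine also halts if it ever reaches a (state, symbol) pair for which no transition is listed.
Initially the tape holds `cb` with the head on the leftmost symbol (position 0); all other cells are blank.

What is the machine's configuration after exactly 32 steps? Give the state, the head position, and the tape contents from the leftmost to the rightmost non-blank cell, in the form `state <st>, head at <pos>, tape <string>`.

state q0, head at -2, tape bbaaa

q0 | ___[c]b_   read c → write _, move R, go to q0
q0 | ____[b]_   read b → write a, move L, go to q0
q0 | ___[_]a_   read _ → write b, move R, go to q1
q1 | ___b[a]_   read a → write b, move R, go to q1
q1 | ___bb[_]   read _ → write _, move L, go to q0
q0 | ___b[b]_   read b → write a, move L, go to q0
q0 | ___[b]a_   read b → write a, move L, go to q0
q0 | __[_]aa_   read _ → write b, move R, go to q1
q1 | __b[a]a_   read a → write b, move R, go to q1
q1 | __bb[a]_   read a → write b, move R, go to q1
q1 | __bbb[_]   read _ → write _, move L, go to q0
q0 | __bb[b]_   read b → write a, move L, go to q0
q0 | __b[b]a_   read b → write a, move L, go to q0
q0 | __[b]aa_   read b → write a, move L, go to q0
q0 | _[_]aaa_   read _ → write b, move R, go to q1
q1 | _b[a]aa_   read a → write b, move R, go to q1
q1 | _bb[a]a_   read a → write b, move R, go to q1
q1 | _bbb[a]_   read a → write b, move R, go to q1
q1 | _bbbb[_]   read _ → write _, move L, go to q0
q0 | _bbb[b]_   read b → write a, move L, go to q0
q0 | _bb[b]a_   read b → write a, move L, go to q0
q0 | _b[b]aa_   read b → write a, move L, go to q0
q0 | _[b]aaa_   read b → write a, move L, go to q0
q0 | [_]aaaa_   read _ → write b, move R, go to q1
q1 | b[a]aaa_   read a → write b, move R, go to q1
q1 | bb[a]aa_   read a → write b, move R, go to q1
q1 | bbb[a]a_   read a → write b, move R, go to q1
q1 | bbbb[a]_   read a → write b, move R, go to q1
q1 | bbbbb[_]   read _ → write _, move L, go to q0
q0 | bbbb[b]_   read b → write a, move L, go to q0
q0 | bbb[b]a_   read b → write a, move L, go to q0
q0 | bb[b]aa_   read b → write a, move L, go to q0
q0 | b[b]aaa_
After 32 steps: state q0, head at -2, tape bbaaa.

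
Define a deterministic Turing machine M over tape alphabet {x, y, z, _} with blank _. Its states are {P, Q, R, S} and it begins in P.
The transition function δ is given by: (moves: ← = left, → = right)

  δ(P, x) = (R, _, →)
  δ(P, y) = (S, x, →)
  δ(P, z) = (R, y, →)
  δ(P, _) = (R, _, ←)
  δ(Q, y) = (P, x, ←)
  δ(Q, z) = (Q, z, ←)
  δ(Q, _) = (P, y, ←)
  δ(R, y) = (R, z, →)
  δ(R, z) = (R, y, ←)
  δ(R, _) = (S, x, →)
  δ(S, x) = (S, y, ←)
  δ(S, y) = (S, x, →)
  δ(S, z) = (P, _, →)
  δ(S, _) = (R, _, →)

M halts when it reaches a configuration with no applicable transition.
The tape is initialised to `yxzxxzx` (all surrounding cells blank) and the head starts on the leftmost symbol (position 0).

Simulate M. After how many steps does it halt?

24

P | __[y]xzxxzx   read y → write x, move →, go to S
S | __x[x]zxxzx   read x → write y, move ←, go to S
S | __[x]yzxxzx   read x → write y, move ←, go to S
S | _[_]yyzxxzx   read _ → write _, move →, go to R
R | __[y]yzxxzx   read y → write z, move →, go to R
R | __z[y]zxxzx   read y → write z, move →, go to R
R | __zz[z]xxzx   read z → write y, move ←, go to R
R | __z[z]yxxzx   read z → write y, move ←, go to R
R | __[z]yyxxzx   read z → write y, move ←, go to R
R | _[_]yyyxxzx   read _ → write x, move →, go to S
S | _x[y]yyxxzx   read y → write x, move →, go to S
S | _xx[y]yxxzx   read y → write x, move →, go to S
S | _xxx[y]xxzx   read y → write x, move →, go to S
S | _xxxx[x]xzx   read x → write y, move ←, go to S
S | _xxx[x]yxzx   read x → write y, move ←, go to S
S | _xx[x]yyxzx   read x → write y, move ←, go to S
S | _x[x]yyyxzx   read x → write y, move ←, go to S
S | _[x]yyyyxzx   read x → write y, move ←, go to S
S | [_]yyyyyxzx   read _ → write _, move →, go to R
R | _[y]yyyyxzx   read y → write z, move →, go to R
R | _z[y]yyyxzx   read y → write z, move →, go to R
R | _zz[y]yyxzx   read y → write z, move →, go to R
R | _zzz[y]yxzx   read y → write z, move →, go to R
R | _zzzz[y]xzx   read y → write z, move →, go to R
R | _zzzzz[x]zx
M halts after 24 transitions.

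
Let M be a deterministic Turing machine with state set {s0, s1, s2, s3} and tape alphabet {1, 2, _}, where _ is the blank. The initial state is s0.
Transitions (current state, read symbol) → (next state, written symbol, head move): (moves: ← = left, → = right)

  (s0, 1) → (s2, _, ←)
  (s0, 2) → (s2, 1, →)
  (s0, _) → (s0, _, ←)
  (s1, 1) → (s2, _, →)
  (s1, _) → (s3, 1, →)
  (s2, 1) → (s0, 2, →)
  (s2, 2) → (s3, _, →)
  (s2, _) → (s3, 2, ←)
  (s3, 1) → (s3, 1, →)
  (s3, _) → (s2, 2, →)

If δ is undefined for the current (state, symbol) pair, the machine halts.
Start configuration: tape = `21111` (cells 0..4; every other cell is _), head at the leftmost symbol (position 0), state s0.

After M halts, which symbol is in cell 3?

_

state=s0 head=0 tape=[2]1111_   (s0,2)→(s2,1,→)
state=s2 head=1 tape=1[1]111_   (s2,1)→(s0,2,→)
state=s0 head=2 tape=12[1]11_   (s0,1)→(s2,_,←)
state=s2 head=1 tape=1[2]_11_   (s2,2)→(s3,_,→)
state=s3 head=2 tape=1_[_]11_   (s3,_)→(s2,2,→)
state=s2 head=3 tape=1_2[1]1_   (s2,1)→(s0,2,→)
state=s0 head=4 tape=1_22[1]_   (s0,1)→(s2,_,←)
state=s2 head=3 tape=1_2[2]__   (s2,2)→(s3,_,→)
state=s3 head=4 tape=1_2_[_]_   (s3,_)→(s2,2,→)
state=s2 head=5 tape=1_2_2[_]   (s2,_)→(s3,2,←)
state=s3 head=4 tape=1_2_[2]2
Cell 3 holds _ when M halts.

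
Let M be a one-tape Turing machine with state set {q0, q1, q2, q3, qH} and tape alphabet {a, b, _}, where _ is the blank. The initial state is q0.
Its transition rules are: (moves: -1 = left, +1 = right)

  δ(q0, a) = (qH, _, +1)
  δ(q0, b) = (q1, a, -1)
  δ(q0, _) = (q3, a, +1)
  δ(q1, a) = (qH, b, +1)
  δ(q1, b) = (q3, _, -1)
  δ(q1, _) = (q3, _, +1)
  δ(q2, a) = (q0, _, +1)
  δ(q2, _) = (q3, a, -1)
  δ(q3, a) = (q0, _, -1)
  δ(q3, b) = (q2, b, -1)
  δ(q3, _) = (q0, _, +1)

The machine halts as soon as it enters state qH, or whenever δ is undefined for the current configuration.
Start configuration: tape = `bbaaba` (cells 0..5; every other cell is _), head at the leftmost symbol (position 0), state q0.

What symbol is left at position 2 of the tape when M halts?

_

q0 | _[b]baaba   read b → write a, move -1, go to q1
q1 | [_]abaaba   read _ → write _, move +1, go to q3
q3 | _[a]baaba   read a → write _, move -1, go to q0
q0 | [_]_baaba   read _ → write a, move +1, go to q3
q3 | a[_]baaba   read _ → write _, move +1, go to q0
q0 | a_[b]aaba   read b → write a, move -1, go to q1
q1 | a[_]aaaba   read _ → write _, move +1, go to q3
q3 | a_[a]aaba   read a → write _, move -1, go to q0
q0 | a[_]_aaba   read _ → write a, move +1, go to q3
q3 | aa[_]aaba   read _ → write _, move +1, go to q0
q0 | aa_[a]aba   read a → write _, move +1, go to qH
qH | aa__[a]ba
Cell 2 holds _ when M halts.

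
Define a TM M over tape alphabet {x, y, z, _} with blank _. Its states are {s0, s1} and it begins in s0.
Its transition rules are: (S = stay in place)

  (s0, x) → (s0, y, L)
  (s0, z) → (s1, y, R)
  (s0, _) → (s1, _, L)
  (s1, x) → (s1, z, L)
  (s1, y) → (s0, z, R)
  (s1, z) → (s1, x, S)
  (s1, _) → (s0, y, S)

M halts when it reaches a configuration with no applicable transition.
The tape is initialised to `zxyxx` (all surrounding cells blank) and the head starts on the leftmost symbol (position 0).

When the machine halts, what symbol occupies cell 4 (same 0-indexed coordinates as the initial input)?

y

s0 | [z]xyxx_   read z → write y, move R, go to s1
s1 | y[x]yxx_   read x → write z, move L, go to s1
s1 | [y]zyxx_   read y → write z, move R, go to s0
s0 | z[z]yxx_   read z → write y, move R, go to s1
s1 | zy[y]xx_   read y → write z, move R, go to s0
s0 | zyz[x]x_   read x → write y, move L, go to s0
s0 | zy[z]yx_   read z → write y, move R, go to s1
s1 | zyy[y]x_   read y → write z, move R, go to s0
s0 | zyyz[x]_   read x → write y, move L, go to s0
s0 | zyy[z]y_   read z → write y, move R, go to s1
s1 | zyyy[y]_   read y → write z, move R, go to s0
s0 | zyyyz[_]   read _ → write _, move L, go to s1
s1 | zyyy[z]_   read z → write x, move S, go to s1
s1 | zyyy[x]_   read x → write z, move L, go to s1
s1 | zyy[y]z_   read y → write z, move R, go to s0
s0 | zyyz[z]_   read z → write y, move R, go to s1
s1 | zyyzy[_]   read _ → write y, move S, go to s0
s0 | zyyzy[y]
Cell 4 holds y when M halts.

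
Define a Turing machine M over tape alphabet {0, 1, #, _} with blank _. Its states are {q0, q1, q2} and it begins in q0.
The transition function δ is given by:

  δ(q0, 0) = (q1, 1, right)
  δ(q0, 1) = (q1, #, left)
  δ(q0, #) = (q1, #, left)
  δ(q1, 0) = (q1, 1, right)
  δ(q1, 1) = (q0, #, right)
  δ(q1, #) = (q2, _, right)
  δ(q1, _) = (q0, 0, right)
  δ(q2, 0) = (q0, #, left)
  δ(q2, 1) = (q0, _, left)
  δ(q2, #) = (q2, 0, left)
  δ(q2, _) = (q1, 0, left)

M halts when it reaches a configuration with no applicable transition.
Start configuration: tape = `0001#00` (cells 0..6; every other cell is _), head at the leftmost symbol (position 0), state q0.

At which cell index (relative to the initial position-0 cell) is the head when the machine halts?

state=q0 head=0 tape=[0]001#00__   (q0,0)→(q1,1,right)
state=q1 head=1 tape=1[0]01#00__   (q1,0)→(q1,1,right)
state=q1 head=2 tape=11[0]1#00__   (q1,0)→(q1,1,right)
state=q1 head=3 tape=111[1]#00__   (q1,1)→(q0,#,right)
state=q0 head=4 tape=111#[#]00__   (q0,#)→(q1,#,left)
state=q1 head=3 tape=111[#]#00__   (q1,#)→(q2,_,right)
state=q2 head=4 tape=111_[#]00__   (q2,#)→(q2,0,left)
state=q2 head=3 tape=111[_]000__   (q2,_)→(q1,0,left)
state=q1 head=2 tape=11[1]0000__   (q1,1)→(q0,#,right)
state=q0 head=3 tape=11#[0]000__   (q0,0)→(q1,1,right)
state=q1 head=4 tape=11#1[0]00__   (q1,0)→(q1,1,right)
state=q1 head=5 tape=11#11[0]0__   (q1,0)→(q1,1,right)
state=q1 head=6 tape=11#111[0]__   (q1,0)→(q1,1,right)
state=q1 head=7 tape=11#1111[_]_   (q1,_)→(q0,0,right)
state=q0 head=8 tape=11#11110[_]
At halt the head is at cell 8.

8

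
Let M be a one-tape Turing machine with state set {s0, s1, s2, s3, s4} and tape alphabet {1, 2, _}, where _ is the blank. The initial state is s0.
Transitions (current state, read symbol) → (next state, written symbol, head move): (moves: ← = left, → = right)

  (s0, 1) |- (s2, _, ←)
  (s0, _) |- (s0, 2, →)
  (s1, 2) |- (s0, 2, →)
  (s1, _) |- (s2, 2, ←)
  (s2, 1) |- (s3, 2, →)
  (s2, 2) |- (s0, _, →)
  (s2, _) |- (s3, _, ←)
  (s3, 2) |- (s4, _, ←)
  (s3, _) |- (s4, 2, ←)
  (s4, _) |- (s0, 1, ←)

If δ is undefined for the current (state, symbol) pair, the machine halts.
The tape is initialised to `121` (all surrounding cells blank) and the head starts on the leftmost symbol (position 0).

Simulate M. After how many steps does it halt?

s0 | ____[1]21   read 1 → write _, move ←, go to s2
s2 | ___[_]_21   read _ → write _, move ←, go to s3
s3 | __[_]__21   read _ → write 2, move ←, go to s4
s4 | _[_]2__21   read _ → write 1, move ←, go to s0
s0 | [_]12__21   read _ → write 2, move →, go to s0
s0 | 2[1]2__21   read 1 → write _, move ←, go to s2
s2 | [2]_2__21   read 2 → write _, move →, go to s0
s0 | _[_]2__21   read _ → write 2, move →, go to s0
s0 | _2[2]__21
M halts after 8 transitions.

8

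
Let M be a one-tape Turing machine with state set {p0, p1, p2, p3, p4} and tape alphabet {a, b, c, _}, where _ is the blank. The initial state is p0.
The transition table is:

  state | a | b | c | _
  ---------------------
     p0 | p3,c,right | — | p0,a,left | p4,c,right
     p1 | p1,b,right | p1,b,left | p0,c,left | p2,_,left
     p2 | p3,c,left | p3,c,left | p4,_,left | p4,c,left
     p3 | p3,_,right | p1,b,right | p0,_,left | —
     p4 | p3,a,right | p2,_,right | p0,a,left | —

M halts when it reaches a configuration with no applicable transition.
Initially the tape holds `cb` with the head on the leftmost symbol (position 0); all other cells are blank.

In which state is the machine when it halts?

state=p0 head=0 tape=_[c]b_   (p0,c)→(p0,a,left)
state=p0 head=-1 tape=[_]ab_   (p0,_)→(p4,c,right)
state=p4 head=0 tape=c[a]b_   (p4,a)→(p3,a,right)
state=p3 head=1 tape=ca[b]_   (p3,b)→(p1,b,right)
state=p1 head=2 tape=cab[_]   (p1,_)→(p2,_,left)
state=p2 head=1 tape=ca[b]_   (p2,b)→(p3,c,left)
state=p3 head=0 tape=c[a]c_   (p3,a)→(p3,_,right)
state=p3 head=1 tape=c_[c]_   (p3,c)→(p0,_,left)
state=p0 head=0 tape=c[_]__   (p0,_)→(p4,c,right)
state=p4 head=1 tape=cc[_]_
No transition is defined for (p4, _); M halts in state p4.

p4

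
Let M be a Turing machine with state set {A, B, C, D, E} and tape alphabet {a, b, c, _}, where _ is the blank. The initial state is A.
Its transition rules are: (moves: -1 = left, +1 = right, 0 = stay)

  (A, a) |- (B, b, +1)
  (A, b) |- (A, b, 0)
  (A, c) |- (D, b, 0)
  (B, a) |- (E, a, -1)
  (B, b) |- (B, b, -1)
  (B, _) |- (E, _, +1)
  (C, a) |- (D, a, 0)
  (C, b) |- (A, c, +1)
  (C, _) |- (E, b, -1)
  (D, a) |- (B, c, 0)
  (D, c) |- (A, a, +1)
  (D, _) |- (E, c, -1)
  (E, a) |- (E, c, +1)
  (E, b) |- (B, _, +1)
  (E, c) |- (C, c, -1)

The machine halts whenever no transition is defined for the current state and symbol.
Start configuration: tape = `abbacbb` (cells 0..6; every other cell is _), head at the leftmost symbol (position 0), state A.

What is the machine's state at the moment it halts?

state=A head=0 tape=_[a]bbacbb   (A,a)→(B,b,+1)
state=B head=1 tape=_b[b]bacbb   (B,b)→(B,b,-1)
state=B head=0 tape=_[b]bbacbb   (B,b)→(B,b,-1)
state=B head=-1 tape=[_]bbbacbb   (B,_)→(E,_,+1)
state=E head=0 tape=_[b]bbacbb   (E,b)→(B,_,+1)
state=B head=1 tape=__[b]bacbb   (B,b)→(B,b,-1)
state=B head=0 tape=_[_]bbacbb   (B,_)→(E,_,+1)
state=E head=1 tape=__[b]bacbb   (E,b)→(B,_,+1)
state=B head=2 tape=___[b]acbb   (B,b)→(B,b,-1)
state=B head=1 tape=__[_]bacbb   (B,_)→(E,_,+1)
state=E head=2 tape=___[b]acbb   (E,b)→(B,_,+1)
state=B head=3 tape=____[a]cbb   (B,a)→(E,a,-1)
state=E head=2 tape=___[_]acbb
No transition is defined for (E, _); M halts in state E.

E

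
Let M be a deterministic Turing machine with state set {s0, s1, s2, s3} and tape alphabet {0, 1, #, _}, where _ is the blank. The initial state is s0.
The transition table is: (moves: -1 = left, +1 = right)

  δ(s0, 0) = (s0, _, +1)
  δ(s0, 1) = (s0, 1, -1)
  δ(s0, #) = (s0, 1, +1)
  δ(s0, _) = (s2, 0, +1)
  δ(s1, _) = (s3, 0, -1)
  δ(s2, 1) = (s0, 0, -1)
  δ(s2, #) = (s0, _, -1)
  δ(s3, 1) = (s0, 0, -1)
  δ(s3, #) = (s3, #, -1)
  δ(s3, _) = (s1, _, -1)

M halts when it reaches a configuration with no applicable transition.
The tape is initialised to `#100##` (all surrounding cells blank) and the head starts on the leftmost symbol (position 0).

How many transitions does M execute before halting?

17

s0 | _[#]100##__   read # → write 1, move +1, go to s0
s0 | _1[1]00##__   read 1 → write 1, move -1, go to s0
s0 | _[1]100##__   read 1 → write 1, move -1, go to s0
s0 | [_]1100##__   read _ → write 0, move +1, go to s2
s2 | 0[1]100##__   read 1 → write 0, move -1, go to s0
s0 | [0]0100##__   read 0 → write _, move +1, go to s0
s0 | _[0]100##__   read 0 → write _, move +1, go to s0
s0 | __[1]00##__   read 1 → write 1, move -1, go to s0
s0 | _[_]100##__   read _ → write 0, move +1, go to s2
s2 | _0[1]00##__   read 1 → write 0, move -1, go to s0
s0 | _[0]000##__   read 0 → write _, move +1, go to s0
s0 | __[0]00##__   read 0 → write _, move +1, go to s0
s0 | ___[0]0##__   read 0 → write _, move +1, go to s0
s0 | ____[0]##__   read 0 → write _, move +1, go to s0
s0 | _____[#]#__   read # → write 1, move +1, go to s0
s0 | _____1[#]__   read # → write 1, move +1, go to s0
s0 | _____11[_]_   read _ → write 0, move +1, go to s2
s2 | _____110[_]
M halts after 17 transitions.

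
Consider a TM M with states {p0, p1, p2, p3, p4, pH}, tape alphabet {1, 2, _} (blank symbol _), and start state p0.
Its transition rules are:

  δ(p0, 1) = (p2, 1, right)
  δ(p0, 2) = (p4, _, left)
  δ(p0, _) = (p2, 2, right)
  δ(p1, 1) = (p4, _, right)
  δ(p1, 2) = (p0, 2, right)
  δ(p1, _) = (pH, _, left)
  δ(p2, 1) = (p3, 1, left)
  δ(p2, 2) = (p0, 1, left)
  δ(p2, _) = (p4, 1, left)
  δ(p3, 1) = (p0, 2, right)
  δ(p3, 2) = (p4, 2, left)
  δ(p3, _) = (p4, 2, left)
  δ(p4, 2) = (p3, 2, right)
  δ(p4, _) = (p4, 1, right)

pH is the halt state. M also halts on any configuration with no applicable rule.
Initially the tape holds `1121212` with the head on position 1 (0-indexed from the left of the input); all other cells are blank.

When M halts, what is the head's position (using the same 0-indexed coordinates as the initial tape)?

p0 | 1[1]21212_   read 1 → write 1, move right, go to p2
p2 | 11[2]1212_   read 2 → write 1, move left, go to p0
p0 | 1[1]11212_   read 1 → write 1, move right, go to p2
p2 | 11[1]1212_   read 1 → write 1, move left, go to p3
p3 | 1[1]11212_   read 1 → write 2, move right, go to p0
p0 | 12[1]1212_   read 1 → write 1, move right, go to p2
p2 | 121[1]212_   read 1 → write 1, move left, go to p3
p3 | 12[1]1212_   read 1 → write 2, move right, go to p0
p0 | 122[1]212_   read 1 → write 1, move right, go to p2
p2 | 1221[2]12_   read 2 → write 1, move left, go to p0
p0 | 122[1]112_   read 1 → write 1, move right, go to p2
p2 | 1221[1]12_   read 1 → write 1, move left, go to p3
p3 | 122[1]112_   read 1 → write 2, move right, go to p0
p0 | 1222[1]12_   read 1 → write 1, move right, go to p2
p2 | 12221[1]2_   read 1 → write 1, move left, go to p3
p3 | 1222[1]12_   read 1 → write 2, move right, go to p0
p0 | 12222[1]2_   read 1 → write 1, move right, go to p2
p2 | 122221[2]_   read 2 → write 1, move left, go to p0
p0 | 12222[1]1_   read 1 → write 1, move right, go to p2
p2 | 122221[1]_   read 1 → write 1, move left, go to p3
p3 | 12222[1]1_   read 1 → write 2, move right, go to p0
p0 | 122222[1]_   read 1 → write 1, move right, go to p2
p2 | 1222221[_]   read _ → write 1, move left, go to p4
p4 | 122222[1]1
At halt the head is at cell 6.

6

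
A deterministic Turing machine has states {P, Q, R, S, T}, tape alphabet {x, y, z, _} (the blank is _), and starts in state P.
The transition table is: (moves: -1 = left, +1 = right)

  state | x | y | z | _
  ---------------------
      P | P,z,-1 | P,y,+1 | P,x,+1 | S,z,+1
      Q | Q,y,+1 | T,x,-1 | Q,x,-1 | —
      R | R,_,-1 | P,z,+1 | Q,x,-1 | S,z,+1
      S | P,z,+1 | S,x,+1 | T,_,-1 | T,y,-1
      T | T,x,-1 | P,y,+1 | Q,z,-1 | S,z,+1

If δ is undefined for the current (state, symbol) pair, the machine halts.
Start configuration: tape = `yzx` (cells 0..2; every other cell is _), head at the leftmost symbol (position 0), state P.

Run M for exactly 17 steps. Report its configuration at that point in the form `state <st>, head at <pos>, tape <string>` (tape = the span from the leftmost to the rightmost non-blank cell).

state P, head at 1, tape yzxxy

P | [y]zx__   read y → write y, move +1, go to P
P | y[z]x__   read z → write x, move +1, go to P
P | yx[x]__   read x → write z, move -1, go to P
P | y[x]z__   read x → write z, move -1, go to P
P | [y]zz__   read y → write y, move +1, go to P
P | y[z]z__   read z → write x, move +1, go to P
P | yx[z]__   read z → write x, move +1, go to P
P | yxx[_]_   read _ → write z, move +1, go to S
S | yxxz[_]   read _ → write y, move -1, go to T
T | yxx[z]y   read z → write z, move -1, go to Q
Q | yx[x]zy   read x → write y, move +1, go to Q
Q | yxy[z]y   read z → write x, move -1, go to Q
Q | yx[y]xy   read y → write x, move -1, go to T
T | y[x]xxy   read x → write x, move -1, go to T
T | [y]xxxy   read y → write y, move +1, go to P
P | y[x]xxy   read x → write z, move -1, go to P
P | [y]zxxy   read y → write y, move +1, go to P
P | y[z]xxy
After 17 steps: state P, head at 1, tape yzxxy.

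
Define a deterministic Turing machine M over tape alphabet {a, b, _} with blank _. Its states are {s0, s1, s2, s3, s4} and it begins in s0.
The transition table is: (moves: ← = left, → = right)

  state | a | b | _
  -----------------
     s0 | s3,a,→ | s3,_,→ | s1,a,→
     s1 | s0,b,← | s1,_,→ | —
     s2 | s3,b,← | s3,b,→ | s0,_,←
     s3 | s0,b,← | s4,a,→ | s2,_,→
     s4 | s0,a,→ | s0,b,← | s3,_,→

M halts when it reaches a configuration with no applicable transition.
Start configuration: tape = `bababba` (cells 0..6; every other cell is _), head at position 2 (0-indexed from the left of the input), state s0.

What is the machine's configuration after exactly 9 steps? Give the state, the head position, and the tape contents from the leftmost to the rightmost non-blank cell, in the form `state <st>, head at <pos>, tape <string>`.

state s1, head at 7, tape baa__a

s0 | ba[b]abba_   read b → write _, move →, go to s3
s3 | ba_[a]bba_   read a → write b, move ←, go to s0
s0 | ba[_]bbba_   read _ → write a, move →, go to s1
s1 | baa[b]bba_   read b → write _, move →, go to s1
s1 | baa_[b]ba_   read b → write _, move →, go to s1
s1 | baa__[b]a_   read b → write _, move →, go to s1
s1 | baa___[a]_   read a → write b, move ←, go to s0
s0 | baa__[_]b_   read _ → write a, move →, go to s1
s1 | baa__a[b]_   read b → write _, move →, go to s1
s1 | baa__a_[_]
After 9 steps: state s1, head at 7, tape baa__a.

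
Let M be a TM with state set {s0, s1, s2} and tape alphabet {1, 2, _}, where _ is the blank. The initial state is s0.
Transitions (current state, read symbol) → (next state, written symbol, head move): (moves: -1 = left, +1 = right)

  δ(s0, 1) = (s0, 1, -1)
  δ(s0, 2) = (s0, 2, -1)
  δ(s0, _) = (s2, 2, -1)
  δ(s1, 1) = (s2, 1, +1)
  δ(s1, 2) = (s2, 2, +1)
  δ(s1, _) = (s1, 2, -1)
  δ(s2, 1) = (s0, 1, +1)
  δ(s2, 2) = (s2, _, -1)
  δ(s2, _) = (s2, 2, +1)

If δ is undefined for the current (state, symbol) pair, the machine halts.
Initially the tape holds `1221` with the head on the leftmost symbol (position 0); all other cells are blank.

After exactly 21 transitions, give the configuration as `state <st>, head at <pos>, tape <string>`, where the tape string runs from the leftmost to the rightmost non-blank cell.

state s2, head at -3, tape 2222221221

s0 | ______[1]221   read 1 → write 1, move -1, go to s0
s0 | _____[_]1221   read _ → write 2, move -1, go to s2
s2 | ____[_]21221   read _ → write 2, move +1, go to s2
s2 | ____2[2]1221   read 2 → write _, move -1, go to s2
s2 | ____[2]_1221   read 2 → write _, move -1, go to s2
s2 | ___[_]__1221   read _ → write 2, move +1, go to s2
s2 | ___2[_]_1221   read _ → write 2, move +1, go to s2
s2 | ___22[_]1221   read _ → write 2, move +1, go to s2
s2 | ___222[1]221   read 1 → write 1, move +1, go to s0
s0 | ___2221[2]21   read 2 → write 2, move -1, go to s0
s0 | ___222[1]221   read 1 → write 1, move -1, go to s0
s0 | ___22[2]1221   read 2 → write 2, move -1, go to s0
s0 | ___2[2]21221   read 2 → write 2, move -1, go to s0
s0 | ___[2]221221   read 2 → write 2, move -1, go to s0
s0 | __[_]2221221   read _ → write 2, move -1, go to s2
s2 | _[_]22221221   read _ → write 2, move +1, go to s2
s2 | _2[2]2221221   read 2 → write _, move -1, go to s2
s2 | _[2]_2221221   read 2 → write _, move -1, go to s2
s2 | [_]__2221221   read _ → write 2, move +1, go to s2
s2 | 2[_]_2221221   read _ → write 2, move +1, go to s2
s2 | 22[_]2221221   read _ → write 2, move +1, go to s2
s2 | 222[2]221221
After 21 steps: state s2, head at -3, tape 2222221221.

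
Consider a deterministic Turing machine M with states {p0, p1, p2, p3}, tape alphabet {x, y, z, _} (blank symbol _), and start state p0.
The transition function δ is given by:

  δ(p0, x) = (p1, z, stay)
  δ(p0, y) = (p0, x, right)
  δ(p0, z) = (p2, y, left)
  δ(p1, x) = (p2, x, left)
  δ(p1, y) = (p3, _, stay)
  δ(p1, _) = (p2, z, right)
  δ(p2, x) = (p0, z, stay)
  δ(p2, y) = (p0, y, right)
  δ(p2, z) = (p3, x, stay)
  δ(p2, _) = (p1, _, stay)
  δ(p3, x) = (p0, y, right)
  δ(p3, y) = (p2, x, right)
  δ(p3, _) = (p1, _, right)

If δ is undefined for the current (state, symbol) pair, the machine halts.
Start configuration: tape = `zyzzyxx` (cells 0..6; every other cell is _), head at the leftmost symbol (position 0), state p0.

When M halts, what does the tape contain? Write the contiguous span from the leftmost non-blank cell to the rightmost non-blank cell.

p0 | _[z]yzzyxx   read z → write y, move left, go to p2
p2 | [_]yyzzyxx   read _ → write _, move stay, go to p1
p1 | [_]yyzzyxx   read _ → write z, move right, go to p2
p2 | z[y]yzzyxx   read y → write y, move right, go to p0
p0 | zy[y]zzyxx   read y → write x, move right, go to p0
p0 | zyx[z]zyxx   read z → write y, move left, go to p2
p2 | zy[x]yzyxx   read x → write z, move stay, go to p0
p0 | zy[z]yzyxx   read z → write y, move left, go to p2
p2 | z[y]yyzyxx   read y → write y, move right, go to p0
p0 | zy[y]yzyxx   read y → write x, move right, go to p0
p0 | zyx[y]zyxx   read y → write x, move right, go to p0
p0 | zyxx[z]yxx   read z → write y, move left, go to p2
p2 | zyx[x]yyxx   read x → write z, move stay, go to p0
p0 | zyx[z]yyxx   read z → write y, move left, go to p2
p2 | zy[x]yyyxx   read x → write z, move stay, go to p0
p0 | zy[z]yyyxx   read z → write y, move left, go to p2
p2 | z[y]yyyyxx   read y → write y, move right, go to p0
p0 | zy[y]yyyxx   read y → write x, move right, go to p0
p0 | zyx[y]yyxx   read y → write x, move right, go to p0
p0 | zyxx[y]yxx   read y → write x, move right, go to p0
p0 | zyxxx[y]xx   read y → write x, move right, go to p0
p0 | zyxxxx[x]x   read x → write z, move stay, go to p1
p1 | zyxxxx[z]x
The non-blank tape span at halt is zyxxxxzx.

zyxxxxzx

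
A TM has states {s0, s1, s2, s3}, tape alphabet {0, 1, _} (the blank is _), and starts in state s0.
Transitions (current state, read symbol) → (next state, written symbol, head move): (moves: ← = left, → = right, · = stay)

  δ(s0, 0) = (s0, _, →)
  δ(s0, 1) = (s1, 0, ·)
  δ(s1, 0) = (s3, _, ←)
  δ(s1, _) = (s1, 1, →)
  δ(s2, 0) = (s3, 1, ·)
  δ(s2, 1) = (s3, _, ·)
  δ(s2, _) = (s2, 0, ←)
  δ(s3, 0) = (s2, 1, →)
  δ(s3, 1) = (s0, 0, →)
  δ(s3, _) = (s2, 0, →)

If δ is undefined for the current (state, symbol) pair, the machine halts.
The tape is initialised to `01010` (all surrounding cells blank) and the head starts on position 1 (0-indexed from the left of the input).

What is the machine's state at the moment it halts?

state=s0 head=1 tape=0[1]010_   (s0,1)→(s1,0,·)
state=s1 head=1 tape=0[0]010_   (s1,0)→(s3,_,←)
state=s3 head=0 tape=[0]_010_   (s3,0)→(s2,1,→)
state=s2 head=1 tape=1[_]010_   (s2,_)→(s2,0,←)
state=s2 head=0 tape=[1]0010_   (s2,1)→(s3,_,·)
state=s3 head=0 tape=[_]0010_   (s3,_)→(s2,0,→)
state=s2 head=1 tape=0[0]010_   (s2,0)→(s3,1,·)
state=s3 head=1 tape=0[1]010_   (s3,1)→(s0,0,→)
state=s0 head=2 tape=00[0]10_   (s0,0)→(s0,_,→)
state=s0 head=3 tape=00_[1]0_   (s0,1)→(s1,0,·)
state=s1 head=3 tape=00_[0]0_   (s1,0)→(s3,_,←)
state=s3 head=2 tape=00[_]_0_   (s3,_)→(s2,0,→)
state=s2 head=3 tape=000[_]0_   (s2,_)→(s2,0,←)
state=s2 head=2 tape=00[0]00_   (s2,0)→(s3,1,·)
state=s3 head=2 tape=00[1]00_   (s3,1)→(s0,0,→)
state=s0 head=3 tape=000[0]0_   (s0,0)→(s0,_,→)
state=s0 head=4 tape=000_[0]_   (s0,0)→(s0,_,→)
state=s0 head=5 tape=000__[_]
No transition is defined for (s0, _); M halts in state s0.

s0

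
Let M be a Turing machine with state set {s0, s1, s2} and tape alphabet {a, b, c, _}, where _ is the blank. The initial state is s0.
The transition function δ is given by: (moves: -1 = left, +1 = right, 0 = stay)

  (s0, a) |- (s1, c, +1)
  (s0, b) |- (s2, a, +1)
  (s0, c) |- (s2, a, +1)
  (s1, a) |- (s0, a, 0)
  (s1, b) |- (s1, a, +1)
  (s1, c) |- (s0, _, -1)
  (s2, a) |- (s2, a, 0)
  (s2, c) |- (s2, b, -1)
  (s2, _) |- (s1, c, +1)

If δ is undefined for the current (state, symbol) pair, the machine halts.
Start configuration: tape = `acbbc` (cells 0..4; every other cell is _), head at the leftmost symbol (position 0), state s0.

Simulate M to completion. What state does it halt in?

s1

s0 | [a]cbbc   read a → write c, move +1, go to s1
s1 | c[c]bbc   read c → write _, move -1, go to s0
s0 | [c]_bbc   read c → write a, move +1, go to s2
s2 | a[_]bbc   read _ → write c, move +1, go to s1
s1 | ac[b]bc   read b → write a, move +1, go to s1
s1 | aca[b]c   read b → write a, move +1, go to s1
s1 | acaa[c]   read c → write _, move -1, go to s0
s0 | aca[a]_   read a → write c, move +1, go to s1
s1 | acac[_]
No transition is defined for (s1, _); M halts in state s1.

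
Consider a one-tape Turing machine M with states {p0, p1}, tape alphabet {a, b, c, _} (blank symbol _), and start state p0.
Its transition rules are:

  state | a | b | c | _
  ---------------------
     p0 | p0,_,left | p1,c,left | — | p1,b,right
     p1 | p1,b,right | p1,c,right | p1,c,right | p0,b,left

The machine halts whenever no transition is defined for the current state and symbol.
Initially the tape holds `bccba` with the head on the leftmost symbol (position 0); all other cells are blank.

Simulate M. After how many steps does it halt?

15

state=p0 head=0 tape=__[b]ccba__   (p0,b)→(p1,c,left)
state=p1 head=-1 tape=_[_]cccba__   (p1,_)→(p0,b,left)
state=p0 head=-2 tape=[_]bcccba__   (p0,_)→(p1,b,right)
state=p1 head=-1 tape=b[b]cccba__   (p1,b)→(p1,c,right)
state=p1 head=0 tape=bc[c]ccba__   (p1,c)→(p1,c,right)
state=p1 head=1 tape=bcc[c]cba__   (p1,c)→(p1,c,right)
state=p1 head=2 tape=bccc[c]ba__   (p1,c)→(p1,c,right)
state=p1 head=3 tape=bcccc[b]a__   (p1,b)→(p1,c,right)
state=p1 head=4 tape=bccccc[a]__   (p1,a)→(p1,b,right)
state=p1 head=5 tape=bcccccb[_]_   (p1,_)→(p0,b,left)
state=p0 head=4 tape=bccccc[b]b_   (p0,b)→(p1,c,left)
state=p1 head=3 tape=bcccc[c]cb_   (p1,c)→(p1,c,right)
state=p1 head=4 tape=bccccc[c]b_   (p1,c)→(p1,c,right)
state=p1 head=5 tape=bcccccc[b]_   (p1,b)→(p1,c,right)
state=p1 head=6 tape=bccccccc[_]   (p1,_)→(p0,b,left)
state=p0 head=5 tape=bcccccc[c]b
M halts after 15 transitions.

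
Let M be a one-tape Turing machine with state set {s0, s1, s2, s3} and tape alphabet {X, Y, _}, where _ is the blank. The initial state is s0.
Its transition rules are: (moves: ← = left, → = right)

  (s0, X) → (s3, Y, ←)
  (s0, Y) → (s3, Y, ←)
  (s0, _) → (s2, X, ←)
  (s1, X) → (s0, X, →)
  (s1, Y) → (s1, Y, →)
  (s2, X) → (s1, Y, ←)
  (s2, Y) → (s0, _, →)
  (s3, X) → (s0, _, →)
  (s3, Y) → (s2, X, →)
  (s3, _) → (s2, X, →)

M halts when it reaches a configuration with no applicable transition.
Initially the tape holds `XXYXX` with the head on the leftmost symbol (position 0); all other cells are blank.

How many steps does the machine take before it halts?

state=s0 head=0 tape=_[X]XYXX_   (s0,X)→(s3,Y,←)
state=s3 head=-1 tape=[_]YXYXX_   (s3,_)→(s2,X,→)
state=s2 head=0 tape=X[Y]XYXX_   (s2,Y)→(s0,_,→)
state=s0 head=1 tape=X_[X]YXX_   (s0,X)→(s3,Y,←)
state=s3 head=0 tape=X[_]YYXX_   (s3,_)→(s2,X,→)
state=s2 head=1 tape=XX[Y]YXX_   (s2,Y)→(s0,_,→)
state=s0 head=2 tape=XX_[Y]XX_   (s0,Y)→(s3,Y,←)
state=s3 head=1 tape=XX[_]YXX_   (s3,_)→(s2,X,→)
state=s2 head=2 tape=XXX[Y]XX_   (s2,Y)→(s0,_,→)
state=s0 head=3 tape=XXX_[X]X_   (s0,X)→(s3,Y,←)
state=s3 head=2 tape=XXX[_]YX_   (s3,_)→(s2,X,→)
state=s2 head=3 tape=XXXX[Y]X_   (s2,Y)→(s0,_,→)
state=s0 head=4 tape=XXXX_[X]_   (s0,X)→(s3,Y,←)
state=s3 head=3 tape=XXXX[_]Y_   (s3,_)→(s2,X,→)
state=s2 head=4 tape=XXXXX[Y]_   (s2,Y)→(s0,_,→)
state=s0 head=5 tape=XXXXX_[_]   (s0,_)→(s2,X,←)
state=s2 head=4 tape=XXXXX[_]X
M halts after 16 transitions.

16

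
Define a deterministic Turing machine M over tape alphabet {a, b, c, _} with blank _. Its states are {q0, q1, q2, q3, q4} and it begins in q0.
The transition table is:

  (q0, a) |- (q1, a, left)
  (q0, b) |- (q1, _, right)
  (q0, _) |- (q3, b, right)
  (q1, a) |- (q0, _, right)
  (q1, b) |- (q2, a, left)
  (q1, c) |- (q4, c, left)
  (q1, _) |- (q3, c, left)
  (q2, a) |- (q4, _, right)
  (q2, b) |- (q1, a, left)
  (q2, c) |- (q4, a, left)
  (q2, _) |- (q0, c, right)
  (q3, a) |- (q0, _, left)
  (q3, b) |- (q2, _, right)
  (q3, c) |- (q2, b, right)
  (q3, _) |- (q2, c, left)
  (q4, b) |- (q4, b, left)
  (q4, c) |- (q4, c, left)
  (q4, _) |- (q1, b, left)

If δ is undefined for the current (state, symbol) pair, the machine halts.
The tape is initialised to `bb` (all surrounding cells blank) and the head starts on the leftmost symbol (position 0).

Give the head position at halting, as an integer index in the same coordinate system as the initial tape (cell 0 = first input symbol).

state=q0 head=0 tape=____[b]b   (q0,b)→(q1,_,right)
state=q1 head=1 tape=_____[b]   (q1,b)→(q2,a,left)
state=q2 head=0 tape=____[_]a   (q2,_)→(q0,c,right)
state=q0 head=1 tape=____c[a]   (q0,a)→(q1,a,left)
state=q1 head=0 tape=____[c]a   (q1,c)→(q4,c,left)
state=q4 head=-1 tape=___[_]ca   (q4,_)→(q1,b,left)
state=q1 head=-2 tape=__[_]bca   (q1,_)→(q3,c,left)
state=q3 head=-3 tape=_[_]cbca   (q3,_)→(q2,c,left)
state=q2 head=-4 tape=[_]ccbca   (q2,_)→(q0,c,right)
state=q0 head=-3 tape=c[c]cbca
At halt the head is at cell -3.

-3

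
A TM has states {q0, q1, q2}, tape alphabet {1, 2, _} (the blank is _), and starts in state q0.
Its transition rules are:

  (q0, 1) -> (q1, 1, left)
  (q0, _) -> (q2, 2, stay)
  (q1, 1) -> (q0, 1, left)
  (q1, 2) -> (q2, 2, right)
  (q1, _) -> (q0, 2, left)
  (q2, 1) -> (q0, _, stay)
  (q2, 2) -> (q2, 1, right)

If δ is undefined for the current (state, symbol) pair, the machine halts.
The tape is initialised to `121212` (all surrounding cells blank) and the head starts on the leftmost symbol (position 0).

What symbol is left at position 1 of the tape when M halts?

state=q0 head=0 tape=__[1]21212_   (q0,1)→(q1,1,left)
state=q1 head=-1 tape=_[_]121212_   (q1,_)→(q0,2,left)
state=q0 head=-2 tape=[_]2121212_   (q0,_)→(q2,2,stay)
state=q2 head=-2 tape=[2]2121212_   (q2,2)→(q2,1,right)
state=q2 head=-1 tape=1[2]121212_   (q2,2)→(q2,1,right)
state=q2 head=0 tape=11[1]21212_   (q2,1)→(q0,_,stay)
state=q0 head=0 tape=11[_]21212_   (q0,_)→(q2,2,stay)
state=q2 head=0 tape=11[2]21212_   (q2,2)→(q2,1,right)
state=q2 head=1 tape=111[2]1212_   (q2,2)→(q2,1,right)
state=q2 head=2 tape=1111[1]212_   (q2,1)→(q0,_,stay)
state=q0 head=2 tape=1111[_]212_   (q0,_)→(q2,2,stay)
state=q2 head=2 tape=1111[2]212_   (q2,2)→(q2,1,right)
state=q2 head=3 tape=11111[2]12_   (q2,2)→(q2,1,right)
state=q2 head=4 tape=111111[1]2_   (q2,1)→(q0,_,stay)
state=q0 head=4 tape=111111[_]2_   (q0,_)→(q2,2,stay)
state=q2 head=4 tape=111111[2]2_   (q2,2)→(q2,1,right)
state=q2 head=5 tape=1111111[2]_   (q2,2)→(q2,1,right)
state=q2 head=6 tape=11111111[_]
Cell 1 holds 1 when M halts.

1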